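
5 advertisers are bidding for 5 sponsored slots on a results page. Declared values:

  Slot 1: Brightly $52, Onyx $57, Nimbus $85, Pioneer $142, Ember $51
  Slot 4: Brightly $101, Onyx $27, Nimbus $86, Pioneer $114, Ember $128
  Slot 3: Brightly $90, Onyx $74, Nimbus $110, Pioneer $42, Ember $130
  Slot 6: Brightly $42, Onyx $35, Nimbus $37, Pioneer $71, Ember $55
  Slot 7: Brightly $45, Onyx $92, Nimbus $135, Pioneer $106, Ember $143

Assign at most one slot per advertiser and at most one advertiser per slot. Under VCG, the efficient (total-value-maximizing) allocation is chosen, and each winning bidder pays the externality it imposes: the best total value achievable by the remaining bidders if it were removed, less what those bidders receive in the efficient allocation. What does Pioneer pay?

Pioneer pays $22.

Efficient allocation: Brightly→Slot 4 ($101), Onyx→Slot 6 ($35), Nimbus→Slot 7 ($135), Pioneer→Slot 1 ($142), Ember→Slot 3 ($130); total welfare W = $543.
Pioneer receives Slot 1 at value $142, so the others get W − 142 = $401.
Without Pioneer: best allocation of the remaining 4 bidders over all 5 slots is Brightly→Slot 4 ($101), Onyx→Slot 1 ($57), Nimbus→Slot 7 ($135), Ember→Slot 3 ($130), total $423.
VCG payment = (others' best without Pioneer) − (others' welfare with Pioneer) = 423 − 401 = $22.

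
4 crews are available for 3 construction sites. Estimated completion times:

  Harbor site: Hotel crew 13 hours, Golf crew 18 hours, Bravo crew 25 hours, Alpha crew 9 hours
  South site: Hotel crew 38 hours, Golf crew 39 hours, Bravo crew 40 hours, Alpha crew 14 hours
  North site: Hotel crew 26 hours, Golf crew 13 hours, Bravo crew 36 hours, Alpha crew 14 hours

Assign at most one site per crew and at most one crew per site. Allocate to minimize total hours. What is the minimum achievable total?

Min total: 40 hours

Optimal: Hotel crew→Harbor site (13 hours), Alpha crew→South site (14 hours), Golf crew→North site (13 hours) — total 13+14+13 = 40 hours.
Column-greedy (each site in turn goes to its cheapest remaining crew) gives 60 hours, worse by 20.
Next-best assignment: Bravo crew→Harbor site, Alpha crew→South site, Golf crew→North site = 52 hours.
No other one-to-one assignment undercuts 40 hours.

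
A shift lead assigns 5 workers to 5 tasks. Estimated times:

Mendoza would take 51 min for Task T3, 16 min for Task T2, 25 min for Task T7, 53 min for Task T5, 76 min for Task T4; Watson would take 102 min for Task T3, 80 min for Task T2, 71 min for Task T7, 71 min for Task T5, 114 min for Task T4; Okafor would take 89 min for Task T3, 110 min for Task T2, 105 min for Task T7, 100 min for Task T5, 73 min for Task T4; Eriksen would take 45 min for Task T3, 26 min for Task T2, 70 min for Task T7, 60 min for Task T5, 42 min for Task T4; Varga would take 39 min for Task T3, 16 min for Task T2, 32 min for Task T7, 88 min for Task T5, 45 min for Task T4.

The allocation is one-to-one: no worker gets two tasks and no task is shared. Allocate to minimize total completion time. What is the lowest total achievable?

Min total: 230 min

Optimal: Mendoza→Task T7 (25 min), Watson→Task T5 (71 min), Okafor→Task T4 (73 min), Eriksen→Task T3 (45 min), Varga→Task T2 (16 min) — total 25+71+73+45+16 = 230 min.
Column-greedy (each task in turn goes to its cheapest remaining worker) gives 269 min, worse by 39.
Every other assignment is strictly worse.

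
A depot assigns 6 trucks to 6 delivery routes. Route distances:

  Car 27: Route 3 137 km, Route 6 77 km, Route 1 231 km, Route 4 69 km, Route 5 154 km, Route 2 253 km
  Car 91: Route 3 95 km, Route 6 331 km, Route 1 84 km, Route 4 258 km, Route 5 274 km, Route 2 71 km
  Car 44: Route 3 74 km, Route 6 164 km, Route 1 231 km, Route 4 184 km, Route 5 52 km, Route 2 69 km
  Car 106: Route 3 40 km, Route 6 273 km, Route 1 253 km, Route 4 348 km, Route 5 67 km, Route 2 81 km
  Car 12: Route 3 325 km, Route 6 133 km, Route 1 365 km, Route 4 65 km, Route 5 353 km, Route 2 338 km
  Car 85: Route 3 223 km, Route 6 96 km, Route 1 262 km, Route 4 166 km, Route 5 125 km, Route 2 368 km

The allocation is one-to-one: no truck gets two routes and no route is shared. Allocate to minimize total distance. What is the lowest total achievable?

Optimal: Car 27→Route 6 (77 km), Car 91→Route 1 (84 km), Car 44→Route 2 (69 km), Car 106→Route 3 (40 km), Car 12→Route 4 (65 km), Car 85→Route 5 (125 km) — total 77+84+69+40+65+125 = 460 km.
Column-greedy (each route in turn goes to its cheapest remaining truck) gives 686 km, worse by 226.
Swapping Car 44↔Car 85 (Car 44→Route 5 52 km, Car 85→Route 2 368 km) adds 226.
Every other assignment is strictly worse.

Minimum total: 460 km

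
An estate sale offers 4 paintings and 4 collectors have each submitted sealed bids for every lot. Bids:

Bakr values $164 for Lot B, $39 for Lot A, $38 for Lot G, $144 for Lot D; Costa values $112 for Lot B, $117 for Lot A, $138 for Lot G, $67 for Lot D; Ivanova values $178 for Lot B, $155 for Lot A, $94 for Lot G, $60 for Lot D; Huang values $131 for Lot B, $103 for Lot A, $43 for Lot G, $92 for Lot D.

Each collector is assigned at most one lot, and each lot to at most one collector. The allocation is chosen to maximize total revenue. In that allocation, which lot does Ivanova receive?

Ivanova receives Lot A.

This is the linear assignment problem.
Optimal: Bakr→Lot D ($144), Costa→Lot G ($138), Ivanova→Lot A ($155), Huang→Lot B ($131) — total 144+138+155+131 = $568.
Column-greedy (each lot in turn goes to its best remaining collector) gives $482, worse by 86.
Next-best assignment: Bakr→Lot D, Costa→Lot G, Ivanova→Lot B, Huang→Lot A = $563.
Swapping Huang↔Ivanova (Huang→Lot A $103, Ivanova→Lot B $178) loses 5.
Checked against all permutations: $568 is optimal.
Ivanova's own top lot is Lot B ($178), but forcing Ivanova→Lot B and reassigning the rest optimally gives only $563 — worse by 5.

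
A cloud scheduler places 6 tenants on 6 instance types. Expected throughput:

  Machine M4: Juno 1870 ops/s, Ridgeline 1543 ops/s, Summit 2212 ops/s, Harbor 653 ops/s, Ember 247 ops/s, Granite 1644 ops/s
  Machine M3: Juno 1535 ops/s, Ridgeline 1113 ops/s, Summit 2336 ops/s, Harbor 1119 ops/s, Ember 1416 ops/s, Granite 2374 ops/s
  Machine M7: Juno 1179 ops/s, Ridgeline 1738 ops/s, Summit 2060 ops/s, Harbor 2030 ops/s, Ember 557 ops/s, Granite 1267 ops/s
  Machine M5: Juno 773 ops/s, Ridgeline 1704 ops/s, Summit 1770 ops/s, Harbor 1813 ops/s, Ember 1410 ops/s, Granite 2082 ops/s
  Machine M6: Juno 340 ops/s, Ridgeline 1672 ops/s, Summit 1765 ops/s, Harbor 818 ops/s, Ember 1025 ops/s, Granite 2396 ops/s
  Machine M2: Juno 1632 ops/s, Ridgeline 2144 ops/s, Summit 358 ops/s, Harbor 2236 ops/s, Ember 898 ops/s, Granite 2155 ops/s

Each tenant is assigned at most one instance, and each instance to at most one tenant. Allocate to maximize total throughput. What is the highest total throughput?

Max total: 12186 ops/s

Optimal: Juno→Machine M4 (1870 ops/s), Ridgeline→Machine M2 (2144 ops/s), Summit→Machine M3 (2336 ops/s), Harbor→Machine M7 (2030 ops/s), Ember→Machine M5 (1410 ops/s), Granite→Machine M6 (2396 ops/s) — total 1870+2144+2336+2030+1410+2396 = 12186 ops/s.
Max-entry greedy (repeatedly take the single best remaining cell) gives 11986 ops/s, worse by 200.
Every other assignment is strictly worse.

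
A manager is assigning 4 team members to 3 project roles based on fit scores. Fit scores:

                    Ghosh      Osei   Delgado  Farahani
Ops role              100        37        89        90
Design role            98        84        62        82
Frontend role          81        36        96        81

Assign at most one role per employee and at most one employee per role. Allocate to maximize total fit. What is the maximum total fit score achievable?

Max total: 284 pts

Optimal: Farahani→Ops role (90 pts), Ghosh→Design role (98 pts), Delgado→Frontend role (96 pts) — total 90+98+96 = 284 pts.
Row-greedy (each employee in turn takes its best remaining role) gives 280 pts, worse by 4.
Next-best assignment: Ghosh→Ops role, Osei→Design role, Delgado→Frontend role = 280 pts.
Swapping Ghosh↔Farahani (Ghosh→Ops role 100 pts, Farahani→Design role 82 pts) loses 6.
No other one-to-one assignment exceeds 284 pts.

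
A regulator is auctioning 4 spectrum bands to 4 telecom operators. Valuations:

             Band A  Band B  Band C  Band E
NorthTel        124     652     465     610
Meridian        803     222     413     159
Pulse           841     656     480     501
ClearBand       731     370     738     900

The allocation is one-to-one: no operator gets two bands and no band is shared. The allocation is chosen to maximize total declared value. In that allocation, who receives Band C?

Pulse receives Band C.

This is a one-to-one assignment (maximum-weight bipartite matching).
Optimal: NorthTel→Band B ($652M), Meridian→Band A ($803M), Pulse→Band C ($480M), ClearBand→Band E ($900M) — total 652+803+480+900 = $2835M.
Column-greedy (each band in turn goes to its best remaining operator) gives $2390M, worse by 445.
Next-best assignment: NorthTel→Band C, Meridian→Band A, Pulse→Band B, ClearBand→Band E = $2824M.
Swapping ClearBand↔Meridian (ClearBand→Band A $731M, Meridian→Band E $159M) loses 813.
Every other assignment is strictly worse.
Pulse's own top band is Band A ($841M), but forcing Pulse→Band A and reassigning the rest optimally gives only $2806M — worse by 29.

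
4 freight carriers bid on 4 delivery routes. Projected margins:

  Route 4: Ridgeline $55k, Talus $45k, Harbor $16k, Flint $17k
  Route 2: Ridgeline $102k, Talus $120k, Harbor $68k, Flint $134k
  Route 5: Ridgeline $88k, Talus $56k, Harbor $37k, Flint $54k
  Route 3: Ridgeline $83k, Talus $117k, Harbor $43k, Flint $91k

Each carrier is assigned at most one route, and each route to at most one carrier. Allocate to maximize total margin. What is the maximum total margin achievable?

Maximum total: $355k

Optimal: Ridgeline→Route 5 ($88k), Talus→Route 3 ($117k), Harbor→Route 4 ($16k), Flint→Route 2 ($134k) — total 88+117+16+134 = $355k.
Column-greedy (each route in turn goes to its best remaining carrier) gives $288k, worse by 67.
Next-best assignment: Ridgeline→Route 4, Talus→Route 3, Harbor→Route 5, Flint→Route 2 = $343k.
Every other assignment is strictly worse.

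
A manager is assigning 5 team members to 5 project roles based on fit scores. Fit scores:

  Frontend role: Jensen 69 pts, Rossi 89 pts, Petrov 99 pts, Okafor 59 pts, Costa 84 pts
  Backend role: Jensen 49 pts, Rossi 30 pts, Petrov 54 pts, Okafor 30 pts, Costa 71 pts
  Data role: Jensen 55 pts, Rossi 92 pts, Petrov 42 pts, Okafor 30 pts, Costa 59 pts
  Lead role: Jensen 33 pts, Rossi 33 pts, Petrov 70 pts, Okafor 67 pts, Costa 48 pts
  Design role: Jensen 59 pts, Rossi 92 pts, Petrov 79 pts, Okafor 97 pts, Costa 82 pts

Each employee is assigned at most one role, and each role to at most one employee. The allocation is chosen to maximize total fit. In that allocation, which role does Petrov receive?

Petrov receives Lead role.

This is the linear assignment problem.
Optimal: Jensen→Frontend role (69 pts), Rossi→Data role (92 pts), Petrov→Lead role (70 pts), Okafor→Design role (97 pts), Costa→Backend role (71 pts) — total 69+92+70+97+71 = 399 pts.
Column-greedy (each role in turn goes to its best remaining employee) gives 388 pts, worse by 11.
Next-best assignment: Jensen→Backend role, Rossi→Data role, Petrov→Lead role, Okafor→Design role, Costa→Frontend role = 392 pts.
Petrov's own top role is Frontend role (99 pts), but forcing Petrov→Frontend role and reassigning the rest optimally gives only 392 pts — worse by 7.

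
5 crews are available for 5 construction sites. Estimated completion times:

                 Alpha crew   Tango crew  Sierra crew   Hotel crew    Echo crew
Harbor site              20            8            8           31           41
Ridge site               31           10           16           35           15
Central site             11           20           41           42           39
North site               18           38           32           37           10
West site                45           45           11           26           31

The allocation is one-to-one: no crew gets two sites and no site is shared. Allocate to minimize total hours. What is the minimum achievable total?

Optimal: Alpha crew→Central site (11 hours), Tango crew→Ridge site (10 hours), Sierra crew→Harbor site (8 hours), Hotel crew→West site (26 hours), Echo crew→North site (10 hours) — total 11+10+8+26+10 = 65 hours.
Min-entry greedy (repeatedly take the single cheapest remaining cell) gives 75 hours, worse by 10.
Next-best assignment: Alpha crew→Central site, Tango crew→Harbor site, Sierra crew→Ridge site, Hotel crew→West site, Echo crew→North site = 71 hours.
Swapping Sierra crew↔Echo crew (Sierra crew→North site 32 hours, Echo crew→Harbor site 41 hours) adds 55.
No other one-to-one assignment undercuts 65 hours.

Min total: 65 hours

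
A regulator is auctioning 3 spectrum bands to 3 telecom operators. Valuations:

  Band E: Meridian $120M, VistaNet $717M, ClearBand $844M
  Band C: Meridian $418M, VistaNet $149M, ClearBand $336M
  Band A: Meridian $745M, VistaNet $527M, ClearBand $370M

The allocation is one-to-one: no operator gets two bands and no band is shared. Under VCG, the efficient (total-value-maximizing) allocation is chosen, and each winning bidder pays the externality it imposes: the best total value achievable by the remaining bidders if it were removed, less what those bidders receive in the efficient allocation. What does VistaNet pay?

Efficient allocation: Meridian→Band A ($745M), VistaNet→Band E ($717M), ClearBand→Band C ($336M); total welfare W = $1798M.
VistaNet receives Band E at value $717M, so the others get W − 717 = $1081M.
Without VistaNet: best allocation of the remaining 2 bidders over all 3 bands is Meridian→Band A ($745M), ClearBand→Band E ($844M), total $1589M.
VCG payment = (others' best without VistaNet) − (others' welfare with VistaNet) = 1589 − 1081 = $508M.

VistaNet pays $508M.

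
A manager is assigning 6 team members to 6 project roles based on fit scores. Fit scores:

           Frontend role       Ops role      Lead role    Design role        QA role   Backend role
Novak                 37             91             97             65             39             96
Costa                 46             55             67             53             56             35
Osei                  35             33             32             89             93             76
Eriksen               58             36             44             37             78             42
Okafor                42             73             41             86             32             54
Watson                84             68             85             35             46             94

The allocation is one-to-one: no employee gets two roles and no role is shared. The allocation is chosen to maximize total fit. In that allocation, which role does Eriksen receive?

Optimal: Novak→Ops role (91 pts), Costa→Lead role (67 pts), Osei→QA role (93 pts), Eriksen→Frontend role (58 pts), Okafor→Design role (86 pts), Watson→Backend role (94 pts) — total 91+67+93+58+86+94 = 489 pts.
Row-greedy (each employee in turn takes its best remaining role) gives 467 pts, worse by 22.
Checked against all permutations: 489 pts is optimal.
Eriksen's own top role is QA role (78 pts), but forcing Eriksen→QA role and reassigning the rest optimally gives only 487 pts — worse by 2.

Eriksen receives Frontend role.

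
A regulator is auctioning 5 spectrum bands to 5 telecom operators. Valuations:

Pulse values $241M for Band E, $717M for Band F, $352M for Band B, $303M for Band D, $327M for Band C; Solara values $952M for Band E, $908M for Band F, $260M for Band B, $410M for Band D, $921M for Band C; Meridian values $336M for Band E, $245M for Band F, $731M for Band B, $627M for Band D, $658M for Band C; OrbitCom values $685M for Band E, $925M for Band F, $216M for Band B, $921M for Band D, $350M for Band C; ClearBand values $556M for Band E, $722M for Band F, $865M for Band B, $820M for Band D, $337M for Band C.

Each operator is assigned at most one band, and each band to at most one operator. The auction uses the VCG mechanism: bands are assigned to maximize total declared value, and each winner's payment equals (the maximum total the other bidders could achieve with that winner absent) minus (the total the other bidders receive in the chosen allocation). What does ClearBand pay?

Efficient allocation: Pulse→Band F ($717M), Solara→Band E ($952M), Meridian→Band C ($658M), OrbitCom→Band D ($921M), ClearBand→Band B ($865M); total welfare W = $4113M.
ClearBand receives Band B at value $865M, so the others get W − 865 = $3248M.
Without ClearBand: best allocation of the remaining 4 bidders over all 5 bands is Pulse→Band F ($717M), Solara→Band E ($952M), Meridian→Band B ($731M), OrbitCom→Band D ($921M), total $3321M.
VCG payment = (others' best without ClearBand) − (others' welfare with ClearBand) = 3321 − 3248 = $73M.

ClearBand pays $73M.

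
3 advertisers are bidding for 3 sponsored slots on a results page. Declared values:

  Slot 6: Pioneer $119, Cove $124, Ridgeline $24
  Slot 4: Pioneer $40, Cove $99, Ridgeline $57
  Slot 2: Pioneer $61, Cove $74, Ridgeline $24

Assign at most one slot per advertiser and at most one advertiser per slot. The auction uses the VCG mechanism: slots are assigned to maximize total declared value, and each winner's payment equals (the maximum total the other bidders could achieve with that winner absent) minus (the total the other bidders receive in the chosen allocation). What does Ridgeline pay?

Ridgeline pays $25.

Efficient allocation: Pioneer→Slot 6 ($119), Cove→Slot 2 ($74), Ridgeline→Slot 4 ($57); total welfare W = $250.
Ridgeline receives Slot 4 at value $57, so the others get W − 57 = $193.
Without Ridgeline: best allocation of the remaining 2 bidders over all 3 slots is Pioneer→Slot 6 ($119), Cove→Slot 4 ($99), total $218.
VCG payment = (others' best without Ridgeline) − (others' welfare with Ridgeline) = 218 − 193 = $25.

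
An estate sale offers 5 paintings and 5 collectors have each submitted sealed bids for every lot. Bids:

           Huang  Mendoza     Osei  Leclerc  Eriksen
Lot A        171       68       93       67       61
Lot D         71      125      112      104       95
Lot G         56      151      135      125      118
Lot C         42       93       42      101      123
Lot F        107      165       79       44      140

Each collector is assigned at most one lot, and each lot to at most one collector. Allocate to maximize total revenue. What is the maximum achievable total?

Optimal: Huang→Lot A ($171), Mendoza→Lot F ($165), Osei→Lot G ($135), Leclerc→Lot D ($104), Eriksen→Lot C ($123) — total 171+165+135+104+123 = $698.
Column-greedy (each lot in turn goes to its best remaining collector) gives $598, worse by 100.
Next-best assignment: Huang→Lot A, Mendoza→Lot F, Osei→Lot D, Leclerc→Lot G, Eriksen→Lot C = $696.
No other one-to-one assignment exceeds $698.

Maximum total: $698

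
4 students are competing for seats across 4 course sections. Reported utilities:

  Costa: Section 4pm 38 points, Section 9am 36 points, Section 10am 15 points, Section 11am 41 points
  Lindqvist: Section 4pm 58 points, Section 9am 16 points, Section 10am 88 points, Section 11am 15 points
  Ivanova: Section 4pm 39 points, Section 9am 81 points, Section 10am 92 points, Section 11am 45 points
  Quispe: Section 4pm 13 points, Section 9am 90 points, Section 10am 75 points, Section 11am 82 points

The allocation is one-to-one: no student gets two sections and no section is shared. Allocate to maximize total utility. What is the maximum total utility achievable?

Max total: 289 points

Optimal: Costa→Section 4pm (38 points), Lindqvist→Section 10am (88 points), Ivanova→Section 9am (81 points), Quispe→Section 11am (82 points) — total 38+88+81+82 = 289 points.
Row-greedy (each student in turn takes its best remaining section) gives 223 points, worse by 66.
Next-best assignment: Costa→Section 11am, Lindqvist→Section 4pm, Ivanova→Section 10am, Quispe→Section 9am = 281 points.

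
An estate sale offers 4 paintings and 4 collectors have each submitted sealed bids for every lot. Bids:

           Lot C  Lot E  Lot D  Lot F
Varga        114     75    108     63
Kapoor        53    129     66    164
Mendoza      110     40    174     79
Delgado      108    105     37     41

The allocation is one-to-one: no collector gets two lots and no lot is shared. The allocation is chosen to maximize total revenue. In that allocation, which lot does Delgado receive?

Treat this as an assignment problem: match each collector to one lot.
Optimal: Varga→Lot C ($114), Kapoor→Lot F ($164), Mendoza→Lot D ($174), Delgado→Lot E ($105) — total 114+164+174+105 = $557.
Column-greedy (each lot in turn goes to its best remaining collector) gives $458, worse by 99.
Next-best assignment: Varga→Lot E, Kapoor→Lot F, Mendoza→Lot D, Delgado→Lot C = $521.
Swapping Mendoza↔Kapoor (Mendoza→Lot F $79, Kapoor→Lot D $66) loses 193.
Delgado's own top lot is Lot C ($108), but forcing Delgado→Lot C and reassigning the rest optimally gives only $521 — worse by 36.

Delgado receives Lot E.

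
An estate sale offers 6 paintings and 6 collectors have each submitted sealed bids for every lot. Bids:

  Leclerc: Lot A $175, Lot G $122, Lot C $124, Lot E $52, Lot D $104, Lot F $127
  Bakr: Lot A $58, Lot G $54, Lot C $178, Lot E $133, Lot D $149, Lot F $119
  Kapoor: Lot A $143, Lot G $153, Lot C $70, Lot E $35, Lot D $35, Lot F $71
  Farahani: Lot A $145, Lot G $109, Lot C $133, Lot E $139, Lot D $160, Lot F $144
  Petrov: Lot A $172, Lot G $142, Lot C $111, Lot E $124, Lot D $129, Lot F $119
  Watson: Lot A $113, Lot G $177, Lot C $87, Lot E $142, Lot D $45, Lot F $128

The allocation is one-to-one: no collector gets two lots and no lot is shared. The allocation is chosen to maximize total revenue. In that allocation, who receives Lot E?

Optimal: Leclerc→Lot F ($127), Bakr→Lot C ($178), Kapoor→Lot G ($153), Farahani→Lot D ($160), Petrov→Lot A ($172), Watson→Lot E ($142) — total 127+178+153+160+172+142 = $932.
Row-greedy (each collector in turn takes its best remaining lot) gives $918, worse by 14.
Next-best assignment: Leclerc→Lot A, Bakr→Lot C, Kapoor→Lot G, Farahani→Lot D, Petrov→Lot F, Watson→Lot E = $927.
Watson's own top lot is Lot G ($177), but forcing Watson→Lot G and reassigning the rest optimally gives only $909 — worse by 23.

Watson receives Lot E.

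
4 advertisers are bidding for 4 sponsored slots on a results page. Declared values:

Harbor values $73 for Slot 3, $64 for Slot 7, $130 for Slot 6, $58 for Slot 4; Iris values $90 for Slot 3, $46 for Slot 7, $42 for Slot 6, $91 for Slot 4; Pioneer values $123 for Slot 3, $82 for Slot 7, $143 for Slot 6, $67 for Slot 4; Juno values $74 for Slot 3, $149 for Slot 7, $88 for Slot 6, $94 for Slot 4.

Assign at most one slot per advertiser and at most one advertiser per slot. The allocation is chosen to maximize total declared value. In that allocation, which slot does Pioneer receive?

Pioneer receives Slot 3.

Treat this as an assignment problem: match each advertiser to one slot.
Optimal: Harbor→Slot 6 ($130), Iris→Slot 4 ($91), Pioneer→Slot 3 ($123), Juno→Slot 7 ($149) — total 130+91+123+149 = $493.
Max-entry greedy (repeatedly take the single best remaining cell) gives $456, worse by 37.
Next-best assignment: Harbor→Slot 3, Iris→Slot 4, Pioneer→Slot 6, Juno→Slot 7 = $456.
Every other assignment is strictly worse.
Pioneer's own top slot is Slot 6 ($143), but forcing Pioneer→Slot 6 and reassigning the rest optimally gives only $456 — worse by 37.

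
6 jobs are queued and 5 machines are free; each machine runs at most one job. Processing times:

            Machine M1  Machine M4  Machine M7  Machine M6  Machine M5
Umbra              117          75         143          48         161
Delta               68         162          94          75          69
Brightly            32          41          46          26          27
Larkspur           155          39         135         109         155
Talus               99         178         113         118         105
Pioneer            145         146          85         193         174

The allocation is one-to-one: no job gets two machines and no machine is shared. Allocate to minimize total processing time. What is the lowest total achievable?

Min total: 267 min

Optimal: Delta→Machine M1 (68 min), Larkspur→Machine M4 (39 min), Pioneer→Machine M7 (85 min), Umbra→Machine M6 (48 min), Brightly→Machine M5 (27 min) — total 68+39+85+48+27 = 267 min.
Column-greedy (each machine in turn goes to its cheapest remaining job) gives 273 min, worse by 6.
Swapping Umbra↔Brightly (Umbra→Machine M5 161 min, Brightly→Machine M6 26 min) adds 112.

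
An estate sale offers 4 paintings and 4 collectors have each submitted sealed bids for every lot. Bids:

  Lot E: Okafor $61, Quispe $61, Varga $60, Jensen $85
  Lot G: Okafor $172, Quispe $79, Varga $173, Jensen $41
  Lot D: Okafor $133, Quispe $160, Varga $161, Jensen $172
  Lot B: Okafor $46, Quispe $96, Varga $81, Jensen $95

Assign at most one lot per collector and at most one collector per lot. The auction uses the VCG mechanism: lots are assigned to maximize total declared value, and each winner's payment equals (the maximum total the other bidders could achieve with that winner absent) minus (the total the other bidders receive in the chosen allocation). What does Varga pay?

Varga pays $87.

Efficient allocation: Okafor→Lot G ($172), Quispe→Lot B ($96), Varga→Lot D ($161), Jensen→Lot E ($85); total welfare W = $514.
Varga receives Lot D at value $161, so the others get W − 161 = $353.
Without Varga: best allocation of the remaining 3 bidders over all 4 lots is Okafor→Lot G ($172), Quispe→Lot B ($96), Jensen→Lot D ($172), total $440.
VCG payment = (others' best without Varga) − (others' welfare with Varga) = 440 − 353 = $87.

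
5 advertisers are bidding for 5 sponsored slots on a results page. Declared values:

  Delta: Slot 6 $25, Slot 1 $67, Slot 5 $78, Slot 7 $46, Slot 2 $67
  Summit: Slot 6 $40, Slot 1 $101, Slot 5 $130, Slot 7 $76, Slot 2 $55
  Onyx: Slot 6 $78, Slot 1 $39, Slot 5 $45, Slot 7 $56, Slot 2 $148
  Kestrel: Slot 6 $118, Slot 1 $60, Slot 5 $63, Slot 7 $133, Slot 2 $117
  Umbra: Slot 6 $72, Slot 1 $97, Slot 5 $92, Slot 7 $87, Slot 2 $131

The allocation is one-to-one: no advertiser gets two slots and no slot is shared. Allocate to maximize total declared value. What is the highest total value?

Optimal: Delta→Slot 1 ($67), Summit→Slot 5 ($130), Onyx→Slot 2 ($148), Kestrel→Slot 6 ($118), Umbra→Slot 7 ($87) — total 67+130+148+118+87 = $550.
No other one-to-one assignment exceeds $550.

Maximum total: $550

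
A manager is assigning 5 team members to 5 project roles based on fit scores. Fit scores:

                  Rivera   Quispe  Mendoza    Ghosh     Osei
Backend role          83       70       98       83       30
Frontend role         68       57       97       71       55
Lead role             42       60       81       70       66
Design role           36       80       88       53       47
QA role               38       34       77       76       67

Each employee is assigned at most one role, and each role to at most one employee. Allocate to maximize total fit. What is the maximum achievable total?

Optimal: Rivera→Backend role (83 pts), Quispe→Design role (80 pts), Mendoza→Frontend role (97 pts), Ghosh→QA role (76 pts), Osei→Lead role (66 pts) — total 83+80+97+76+66 = 402 pts.
Max-entry greedy (repeatedly take the single best remaining cell) gives 388 pts, worse by 14.
Next-best assignment: Rivera→Backend role, Quispe→Design role, Mendoza→Frontend role, Ghosh→Lead role, Osei→QA role = 397 pts.
No other one-to-one assignment exceeds 402 pts.

Maximum total: 402 pts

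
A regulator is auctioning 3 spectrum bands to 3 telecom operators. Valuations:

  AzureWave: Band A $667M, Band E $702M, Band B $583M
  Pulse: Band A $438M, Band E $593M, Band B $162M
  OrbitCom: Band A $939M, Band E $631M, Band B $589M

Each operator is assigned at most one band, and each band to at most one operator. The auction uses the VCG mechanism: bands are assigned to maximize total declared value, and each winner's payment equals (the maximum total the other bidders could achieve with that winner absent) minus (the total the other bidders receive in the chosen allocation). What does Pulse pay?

Pulse pays $119M.

Efficient allocation: AzureWave→Band B ($583M), Pulse→Band E ($593M), OrbitCom→Band A ($939M); total welfare W = $2115M.
Pulse receives Band E at value $593M, so the others get W − 593 = $1522M.
Without Pulse: best allocation of the remaining 2 bidders over all 3 bands is AzureWave→Band E ($702M), OrbitCom→Band A ($939M), total $1641M.
VCG payment = (others' best without Pulse) − (others' welfare with Pulse) = 1641 − 1522 = $119M.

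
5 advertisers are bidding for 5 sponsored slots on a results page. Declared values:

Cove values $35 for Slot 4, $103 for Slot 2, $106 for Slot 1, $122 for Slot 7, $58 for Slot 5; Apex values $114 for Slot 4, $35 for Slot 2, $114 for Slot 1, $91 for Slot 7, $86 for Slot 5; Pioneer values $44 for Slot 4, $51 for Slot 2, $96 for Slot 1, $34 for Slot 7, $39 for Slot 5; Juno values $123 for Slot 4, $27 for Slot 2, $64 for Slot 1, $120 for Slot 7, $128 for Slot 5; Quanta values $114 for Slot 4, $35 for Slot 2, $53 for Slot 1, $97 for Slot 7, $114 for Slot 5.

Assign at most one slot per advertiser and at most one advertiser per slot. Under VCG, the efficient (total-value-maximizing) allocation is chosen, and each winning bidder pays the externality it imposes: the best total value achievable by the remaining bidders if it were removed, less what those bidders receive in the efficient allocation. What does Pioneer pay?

Pioneer pays $27.

Efficient allocation: Cove→Slot 2 ($103), Apex→Slot 4 ($114), Pioneer→Slot 1 ($96), Juno→Slot 7 ($120), Quanta→Slot 5 ($114); total welfare W = $547.
Pioneer receives Slot 1 at value $96, so the others get W − 96 = $451.
Without Pioneer: best allocation of the remaining 4 bidders over all 5 slots is Cove→Slot 7 ($122), Apex→Slot 1 ($114), Juno→Slot 5 ($128), Quanta→Slot 4 ($114), total $478.
VCG payment = (others' best without Pioneer) − (others' welfare with Pioneer) = 478 − 451 = $27.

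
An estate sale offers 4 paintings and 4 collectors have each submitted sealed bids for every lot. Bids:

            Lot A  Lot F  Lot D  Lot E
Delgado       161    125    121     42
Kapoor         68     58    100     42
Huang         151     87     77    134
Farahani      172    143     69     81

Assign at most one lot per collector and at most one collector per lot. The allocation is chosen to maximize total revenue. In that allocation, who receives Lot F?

Farahani receives Lot F.

Optimal: Delgado→Lot A ($161), Kapoor→Lot D ($100), Huang→Lot E ($134), Farahani→Lot F ($143) — total 161+100+134+143 = $538.
Max-entry greedy (repeatedly take the single best remaining cell) gives $531, worse by 7.
Next-best assignment: Delgado→Lot F, Kapoor→Lot D, Huang→Lot E, Farahani→Lot A = $531.
Farahani's own top lot is Lot A ($172), but forcing Farahani→Lot A and reassigning the rest optimally gives only $531 — worse by 7.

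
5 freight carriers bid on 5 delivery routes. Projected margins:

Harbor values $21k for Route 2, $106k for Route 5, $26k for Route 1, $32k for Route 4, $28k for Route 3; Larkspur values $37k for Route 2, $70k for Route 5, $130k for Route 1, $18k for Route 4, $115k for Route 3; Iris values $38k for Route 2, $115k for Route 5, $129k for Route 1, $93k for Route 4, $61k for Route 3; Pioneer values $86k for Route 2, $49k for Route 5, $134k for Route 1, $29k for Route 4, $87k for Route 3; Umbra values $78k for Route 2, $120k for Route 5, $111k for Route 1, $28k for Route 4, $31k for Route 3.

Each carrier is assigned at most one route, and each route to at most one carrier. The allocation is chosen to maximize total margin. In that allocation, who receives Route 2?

Umbra receives Route 2.

Optimal: Harbor→Route 5 ($106k), Larkspur→Route 3 ($115k), Iris→Route 4 ($93k), Pioneer→Route 1 ($134k), Umbra→Route 2 ($78k) — total 106+115+93+134+78 = $526k.
Row-greedy (each carrier in turn takes its best remaining route) gives $494k, worse by 32.
Next-best assignment: Harbor→Route 5, Larkspur→Route 3, Iris→Route 4, Pioneer→Route 2, Umbra→Route 1 = $511k.
Swapping Larkspur↔Pioneer (Larkspur→Route 1 $130k, Pioneer→Route 3 $87k) loses 32.
Umbra's own top route is Route 5 ($120k), but forcing Umbra→Route 5 and reassigning the rest optimally gives only $483k — worse by 43.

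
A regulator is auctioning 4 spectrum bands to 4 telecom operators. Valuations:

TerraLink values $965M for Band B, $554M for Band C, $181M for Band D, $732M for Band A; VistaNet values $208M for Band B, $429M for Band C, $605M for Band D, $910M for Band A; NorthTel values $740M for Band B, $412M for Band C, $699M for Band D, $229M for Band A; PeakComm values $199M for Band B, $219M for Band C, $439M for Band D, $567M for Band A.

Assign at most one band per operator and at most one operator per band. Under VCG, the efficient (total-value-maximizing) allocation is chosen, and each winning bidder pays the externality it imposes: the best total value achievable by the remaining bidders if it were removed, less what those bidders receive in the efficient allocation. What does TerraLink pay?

TerraLink pays $261M.

Efficient allocation: TerraLink→Band B ($965M), VistaNet→Band A ($910M), NorthTel→Band D ($699M), PeakComm→Band C ($219M); total welfare W = $2793M.
TerraLink receives Band B at value $965M, so the others get W − 965 = $1828M.
Without TerraLink: best allocation of the remaining 3 bidders over all 4 bands is VistaNet→Band A ($910M), NorthTel→Band B ($740M), PeakComm→Band D ($439M), total $2089M.
VCG payment = (others' best without TerraLink) − (others' welfare with TerraLink) = 2089 − 1828 = $261M.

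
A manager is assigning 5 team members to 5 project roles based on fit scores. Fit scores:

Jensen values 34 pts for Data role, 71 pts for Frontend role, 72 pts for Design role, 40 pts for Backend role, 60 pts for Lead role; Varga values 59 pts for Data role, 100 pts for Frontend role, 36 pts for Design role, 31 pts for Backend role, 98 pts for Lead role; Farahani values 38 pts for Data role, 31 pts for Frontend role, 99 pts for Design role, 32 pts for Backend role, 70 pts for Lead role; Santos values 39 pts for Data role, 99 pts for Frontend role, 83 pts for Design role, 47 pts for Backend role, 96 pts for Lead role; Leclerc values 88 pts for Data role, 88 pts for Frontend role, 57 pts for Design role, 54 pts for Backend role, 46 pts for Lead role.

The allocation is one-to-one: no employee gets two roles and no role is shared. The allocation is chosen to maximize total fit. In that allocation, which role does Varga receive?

Varga receives Lead role.

Optimal: Jensen→Backend role (40 pts), Varga→Lead role (98 pts), Farahani→Design role (99 pts), Santos→Frontend role (99 pts), Leclerc→Data role (88 pts) — total 40+98+99+99+88 = 424 pts.
Max-entry greedy (repeatedly take the single best remaining cell) gives 423 pts, worse by 1.
Varga's own top role is Frontend role (100 pts), but forcing Varga→Frontend role and reassigning the rest optimally gives only 423 pts — worse by 1.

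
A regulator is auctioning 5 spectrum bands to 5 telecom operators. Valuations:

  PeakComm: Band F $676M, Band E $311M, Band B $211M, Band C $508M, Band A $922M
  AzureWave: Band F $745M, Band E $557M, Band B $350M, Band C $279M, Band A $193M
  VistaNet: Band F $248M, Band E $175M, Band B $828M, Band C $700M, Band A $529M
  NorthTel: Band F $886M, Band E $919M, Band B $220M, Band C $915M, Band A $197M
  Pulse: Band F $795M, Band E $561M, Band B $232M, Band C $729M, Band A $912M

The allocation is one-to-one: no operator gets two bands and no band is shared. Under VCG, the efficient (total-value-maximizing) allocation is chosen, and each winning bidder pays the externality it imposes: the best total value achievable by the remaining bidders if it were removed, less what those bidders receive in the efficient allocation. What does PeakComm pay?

Efficient allocation: PeakComm→Band A ($922M), AzureWave→Band F ($745M), VistaNet→Band B ($828M), NorthTel→Band E ($919M), Pulse→Band C ($729M); total welfare W = $4143M.
PeakComm receives Band A at value $922M, so the others get W − 922 = $3221M.
Without PeakComm: best allocation of the remaining 4 bidders over all 5 bands is AzureWave→Band F ($745M), VistaNet→Band B ($828M), NorthTel→Band E ($919M), Pulse→Band A ($912M), total $3404M.
VCG payment = (others' best without PeakComm) − (others' welfare with PeakComm) = 3404 − 3221 = $183M.

PeakComm pays $183M.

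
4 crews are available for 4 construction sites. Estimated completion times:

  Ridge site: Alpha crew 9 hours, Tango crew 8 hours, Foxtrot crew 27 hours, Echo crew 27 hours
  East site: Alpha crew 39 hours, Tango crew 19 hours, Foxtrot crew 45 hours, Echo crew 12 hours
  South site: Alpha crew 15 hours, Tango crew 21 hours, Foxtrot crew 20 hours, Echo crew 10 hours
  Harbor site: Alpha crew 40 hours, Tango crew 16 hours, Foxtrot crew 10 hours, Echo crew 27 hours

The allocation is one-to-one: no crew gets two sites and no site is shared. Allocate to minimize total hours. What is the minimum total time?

Minimum total: 45 hours

This is a one-to-one assignment (minimum-cost bipartite matching).
Optimal: Alpha crew→South site (15 hours), Tango crew→Ridge site (8 hours), Foxtrot crew→Harbor site (10 hours), Echo crew→East site (12 hours) — total 15+8+10+12 = 45 hours.
Next-best assignment: Alpha crew→Ridge site, Tango crew→East site, Foxtrot crew→Harbor site, Echo crew→South site = 48 hours.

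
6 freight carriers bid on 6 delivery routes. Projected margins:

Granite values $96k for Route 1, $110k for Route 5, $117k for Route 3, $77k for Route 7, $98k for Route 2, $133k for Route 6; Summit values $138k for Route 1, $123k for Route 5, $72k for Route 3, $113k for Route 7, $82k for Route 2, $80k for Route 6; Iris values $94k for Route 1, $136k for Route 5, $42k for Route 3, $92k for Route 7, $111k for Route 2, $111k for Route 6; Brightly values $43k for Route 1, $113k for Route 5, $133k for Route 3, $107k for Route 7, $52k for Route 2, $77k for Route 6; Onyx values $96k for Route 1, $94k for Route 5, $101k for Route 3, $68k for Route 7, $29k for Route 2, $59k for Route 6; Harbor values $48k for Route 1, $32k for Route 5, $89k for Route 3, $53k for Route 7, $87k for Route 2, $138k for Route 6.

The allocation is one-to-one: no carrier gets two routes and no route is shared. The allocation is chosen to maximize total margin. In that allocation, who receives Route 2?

Granite receives Route 2.

Optimal: Granite→Route 2 ($98k), Summit→Route 1 ($138k), Iris→Route 5 ($136k), Brightly→Route 7 ($107k), Onyx→Route 3 ($101k), Harbor→Route 6 ($138k) — total 98+138+136+107+101+138 = $718k.
Next-best assignment: Granite→Route 2, Summit→Route 7, Iris→Route 5, Brightly→Route 3, Onyx→Route 1, Harbor→Route 6 = $714k.
Swapping Iris↔Harbor (Iris→Route 6 $111k, Harbor→Route 5 $32k) loses 131.
Granite's own top route is Route 6 ($133k), but forcing Granite→Route 6 and reassigning the rest optimally gives only $702k — worse by 16.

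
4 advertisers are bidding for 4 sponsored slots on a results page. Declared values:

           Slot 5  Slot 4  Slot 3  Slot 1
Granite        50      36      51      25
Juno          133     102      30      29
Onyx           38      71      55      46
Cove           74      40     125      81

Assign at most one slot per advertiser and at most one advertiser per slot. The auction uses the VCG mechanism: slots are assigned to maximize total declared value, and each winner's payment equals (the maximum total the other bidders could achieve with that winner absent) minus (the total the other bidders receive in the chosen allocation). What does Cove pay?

Cove pays $26.

Efficient allocation: Granite→Slot 1 ($25), Juno→Slot 5 ($133), Onyx→Slot 4 ($71), Cove→Slot 3 ($125); total welfare W = $354.
Cove receives Slot 3 at value $125, so the others get W − 125 = $229.
Without Cove: best allocation of the remaining 3 bidders over all 4 slots is Granite→Slot 3 ($51), Juno→Slot 5 ($133), Onyx→Slot 4 ($71), total $255.
VCG payment = (others' best without Cove) − (others' welfare with Cove) = 255 − 229 = $26.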